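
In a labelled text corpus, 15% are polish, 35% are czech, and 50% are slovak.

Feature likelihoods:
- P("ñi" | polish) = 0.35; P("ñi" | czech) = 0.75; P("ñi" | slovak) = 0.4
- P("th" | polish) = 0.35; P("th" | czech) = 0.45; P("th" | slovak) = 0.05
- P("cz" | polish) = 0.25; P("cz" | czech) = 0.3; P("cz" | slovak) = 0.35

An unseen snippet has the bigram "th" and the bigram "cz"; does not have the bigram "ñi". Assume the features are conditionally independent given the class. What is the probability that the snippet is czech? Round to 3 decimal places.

0.462

polish: 0.15 × (1−0.35) × 0.35 × 0.25 = 0.00853125
czech: 0.35 × (1−0.75) × 0.45 × 0.3 = 0.0118125
slovak: 0.5 × (1−0.4) × 0.05 × 0.35 = 0.00525
P(czech | x) = 0.0118125 / 0.02559375 ≈ 0.462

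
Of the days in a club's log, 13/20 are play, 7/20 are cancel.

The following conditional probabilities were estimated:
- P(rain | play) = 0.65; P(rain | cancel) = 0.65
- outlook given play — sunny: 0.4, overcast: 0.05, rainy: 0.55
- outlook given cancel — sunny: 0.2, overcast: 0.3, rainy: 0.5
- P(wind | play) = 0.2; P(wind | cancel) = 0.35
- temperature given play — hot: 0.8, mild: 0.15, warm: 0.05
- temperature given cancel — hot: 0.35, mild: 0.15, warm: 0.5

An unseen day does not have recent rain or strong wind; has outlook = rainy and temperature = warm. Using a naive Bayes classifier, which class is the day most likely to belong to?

play: 0.65 × (1−0.65) × 0.55 × (1−0.2) × 0.05 = 0.005005
cancel: 0.35 × (1−0.65) × 0.5 × (1−0.35) × 0.5 = 0.01990625
Highest score → cancel.

cancel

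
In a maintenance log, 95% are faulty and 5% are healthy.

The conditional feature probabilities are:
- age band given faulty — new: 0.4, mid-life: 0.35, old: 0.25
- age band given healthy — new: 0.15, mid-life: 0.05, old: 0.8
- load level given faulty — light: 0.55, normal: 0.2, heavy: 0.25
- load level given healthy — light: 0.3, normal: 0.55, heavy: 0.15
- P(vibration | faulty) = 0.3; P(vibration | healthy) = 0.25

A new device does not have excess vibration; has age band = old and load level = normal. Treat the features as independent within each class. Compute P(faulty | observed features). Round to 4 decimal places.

faulty: 0.95 × 0.25 × 0.2 × (1−0.3) = 0.03325
healthy: 0.05 × 0.8 × 0.55 × (1−0.25) = 0.0165
P(faulty | x) = 0.03325 / 0.04975 ≈ 0.6683

0.6683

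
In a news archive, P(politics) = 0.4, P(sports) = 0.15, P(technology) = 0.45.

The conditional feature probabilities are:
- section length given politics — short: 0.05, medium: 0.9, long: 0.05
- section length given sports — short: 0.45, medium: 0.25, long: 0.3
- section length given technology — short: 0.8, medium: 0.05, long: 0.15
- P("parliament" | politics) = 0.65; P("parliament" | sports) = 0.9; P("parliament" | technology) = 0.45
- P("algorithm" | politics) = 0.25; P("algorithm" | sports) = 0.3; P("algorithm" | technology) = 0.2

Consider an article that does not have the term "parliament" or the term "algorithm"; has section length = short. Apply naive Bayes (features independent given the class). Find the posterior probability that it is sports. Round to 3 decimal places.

politics: 0.4 × 0.05 × (1−0.65) × (1−0.25) = 0.00525
sports: 0.15 × 0.45 × (1−0.9) × (1−0.3) = 0.004725
technology: 0.45 × 0.8 × (1−0.45) × (1−0.2) = 0.1584
P(sports | x) = 0.004725 / 0.168375 ≈ 0.028

0.028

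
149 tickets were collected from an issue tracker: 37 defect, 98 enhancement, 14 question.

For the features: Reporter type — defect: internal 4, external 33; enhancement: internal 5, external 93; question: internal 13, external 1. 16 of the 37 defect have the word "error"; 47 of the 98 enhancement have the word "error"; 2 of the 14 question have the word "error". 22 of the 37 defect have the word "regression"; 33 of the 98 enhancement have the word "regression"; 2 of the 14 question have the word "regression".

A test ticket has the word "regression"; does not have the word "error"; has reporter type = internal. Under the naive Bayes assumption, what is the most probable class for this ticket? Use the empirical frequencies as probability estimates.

defect: (37/149) × (4/37) × (21/37) × (22/37) ≈ 0.00905967
enhancement: (98/149) × (5/98) × (51/98) × (33/98) ≈ 0.00588052
question: (14/149) × (13/14) × (12/14) × (2/14) ≈ 0.0106835
Highest score → question.

question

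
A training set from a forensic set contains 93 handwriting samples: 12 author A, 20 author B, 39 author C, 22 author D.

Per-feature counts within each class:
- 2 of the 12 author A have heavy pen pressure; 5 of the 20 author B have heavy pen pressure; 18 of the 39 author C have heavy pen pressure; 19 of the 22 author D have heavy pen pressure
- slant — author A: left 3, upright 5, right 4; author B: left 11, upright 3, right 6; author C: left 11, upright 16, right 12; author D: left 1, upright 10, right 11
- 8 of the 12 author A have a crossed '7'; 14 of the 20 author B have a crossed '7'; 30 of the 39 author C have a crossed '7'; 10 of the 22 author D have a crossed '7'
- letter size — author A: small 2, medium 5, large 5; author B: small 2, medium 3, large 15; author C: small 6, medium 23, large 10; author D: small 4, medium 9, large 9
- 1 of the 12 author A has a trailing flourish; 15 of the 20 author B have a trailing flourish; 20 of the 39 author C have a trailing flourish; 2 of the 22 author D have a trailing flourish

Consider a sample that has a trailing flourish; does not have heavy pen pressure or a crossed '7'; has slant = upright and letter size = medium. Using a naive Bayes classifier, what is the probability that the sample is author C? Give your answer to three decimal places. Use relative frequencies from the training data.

0.798

author A: (12/93) × (10/12) × (5/12) × (4/12) × (5/12) × (1/12) ≈ 0.000518552
author B: (20/93) × (15/20) × (3/20) × (6/20) × (3/20) × (15/20) ≈ 0.000816532
author C: (39/93) × (21/39) × (16/39) × (9/39) × (23/39) × (20/39) ≈ 0.00646544
author D: (22/93) × (3/22) × (10/22) × (12/22) × (9/22) × (2/22) ≈ 0.000297441
P(author C | x) = 0.00646544 / 0.008097965 ≈ 0.798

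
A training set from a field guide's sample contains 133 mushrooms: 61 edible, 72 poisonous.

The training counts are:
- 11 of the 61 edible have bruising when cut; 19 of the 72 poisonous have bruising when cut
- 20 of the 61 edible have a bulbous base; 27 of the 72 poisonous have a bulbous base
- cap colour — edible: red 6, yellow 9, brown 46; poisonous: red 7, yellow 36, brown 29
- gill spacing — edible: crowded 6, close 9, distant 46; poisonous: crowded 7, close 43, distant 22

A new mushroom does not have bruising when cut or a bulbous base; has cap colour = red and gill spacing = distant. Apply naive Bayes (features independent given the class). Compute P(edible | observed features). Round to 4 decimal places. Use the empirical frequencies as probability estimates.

0.7170

edible: (61/133) × (50/61) × (41/61) × (6/61) × (46/61) ≈ 0.0187423
poisonous: (72/133) × (53/72) × (45/72) × (7/72) × (22/72) ≈ 0.00739878
P(edible | x) = 0.0187423 / 0.02614108 ≈ 0.7170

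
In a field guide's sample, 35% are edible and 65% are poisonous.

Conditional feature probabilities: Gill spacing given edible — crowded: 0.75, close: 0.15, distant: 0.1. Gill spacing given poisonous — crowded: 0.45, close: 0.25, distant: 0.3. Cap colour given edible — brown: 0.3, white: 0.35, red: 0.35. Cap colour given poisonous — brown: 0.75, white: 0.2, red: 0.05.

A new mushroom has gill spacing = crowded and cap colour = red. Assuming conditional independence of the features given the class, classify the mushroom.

edible

edible: 0.35 × 0.75 × 0.35 = 0.091875
poisonous: 0.65 × 0.45 × 0.05 = 0.014625
Highest score → edible.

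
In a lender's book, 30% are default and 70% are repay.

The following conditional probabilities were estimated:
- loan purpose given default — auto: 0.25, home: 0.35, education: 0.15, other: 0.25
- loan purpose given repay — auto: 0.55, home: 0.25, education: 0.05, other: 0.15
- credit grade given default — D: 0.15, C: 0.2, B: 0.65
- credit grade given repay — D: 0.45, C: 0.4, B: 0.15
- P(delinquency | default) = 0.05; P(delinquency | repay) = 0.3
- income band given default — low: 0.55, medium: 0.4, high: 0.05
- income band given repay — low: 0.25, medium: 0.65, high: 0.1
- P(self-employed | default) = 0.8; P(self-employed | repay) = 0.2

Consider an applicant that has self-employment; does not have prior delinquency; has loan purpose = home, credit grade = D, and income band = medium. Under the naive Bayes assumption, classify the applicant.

repay

default: 0.3 × 0.35 × 0.15 × (1−0.05) × 0.4 × 0.8 = 0.004788
repay: 0.7 × 0.25 × 0.45 × (1−0.3) × 0.65 × 0.2 = 0.00716625
Highest score → repay.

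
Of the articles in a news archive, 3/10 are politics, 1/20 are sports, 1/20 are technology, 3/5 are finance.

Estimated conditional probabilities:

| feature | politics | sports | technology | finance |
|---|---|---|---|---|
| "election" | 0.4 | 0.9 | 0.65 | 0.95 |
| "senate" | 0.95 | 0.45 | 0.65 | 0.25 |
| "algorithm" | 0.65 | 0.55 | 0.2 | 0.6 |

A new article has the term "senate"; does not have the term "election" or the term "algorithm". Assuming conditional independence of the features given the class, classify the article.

politics

politics: 0.3 × (1−0.4) × 0.95 × (1−0.65) = 0.05985
sports: 0.05 × (1−0.9) × 0.45 × (1−0.55) = 0.0010125
technology: 0.05 × (1−0.65) × 0.65 × (1−0.2) = 0.0091
finance: 0.6 × (1−0.95) × 0.25 × (1−0.6) = 0.003
Highest score → politics.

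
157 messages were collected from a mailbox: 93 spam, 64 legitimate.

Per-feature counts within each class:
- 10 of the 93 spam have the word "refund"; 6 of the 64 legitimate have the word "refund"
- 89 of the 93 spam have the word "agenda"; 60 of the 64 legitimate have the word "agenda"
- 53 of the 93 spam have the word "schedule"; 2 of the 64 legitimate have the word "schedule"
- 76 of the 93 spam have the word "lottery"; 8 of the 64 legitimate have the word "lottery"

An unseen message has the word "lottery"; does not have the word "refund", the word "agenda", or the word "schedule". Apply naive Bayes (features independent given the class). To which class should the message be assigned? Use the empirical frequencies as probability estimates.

spam: (93/157) × (83/93) × (4/93) × (40/93) × (76/93) ≈ 0.00799214
legitimate: (64/157) × (58/64) × (4/64) × (62/64) × (8/64) ≈ 0.00279595
Highest score → spam.

spam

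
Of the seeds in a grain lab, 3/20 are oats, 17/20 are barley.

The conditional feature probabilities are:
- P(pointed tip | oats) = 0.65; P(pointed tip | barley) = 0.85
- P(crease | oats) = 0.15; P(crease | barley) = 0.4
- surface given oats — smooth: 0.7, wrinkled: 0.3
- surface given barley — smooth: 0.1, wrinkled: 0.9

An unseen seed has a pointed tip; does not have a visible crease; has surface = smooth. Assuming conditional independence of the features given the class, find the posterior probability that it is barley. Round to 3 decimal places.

oats: 0.15 × 0.65 × (1−0.15) × 0.7 = 0.0580125
barley: 0.85 × 0.85 × (1−0.4) × 0.1 = 0.04335
P(barley | x) = 0.04335 / 0.1013625 ≈ 0.428

0.428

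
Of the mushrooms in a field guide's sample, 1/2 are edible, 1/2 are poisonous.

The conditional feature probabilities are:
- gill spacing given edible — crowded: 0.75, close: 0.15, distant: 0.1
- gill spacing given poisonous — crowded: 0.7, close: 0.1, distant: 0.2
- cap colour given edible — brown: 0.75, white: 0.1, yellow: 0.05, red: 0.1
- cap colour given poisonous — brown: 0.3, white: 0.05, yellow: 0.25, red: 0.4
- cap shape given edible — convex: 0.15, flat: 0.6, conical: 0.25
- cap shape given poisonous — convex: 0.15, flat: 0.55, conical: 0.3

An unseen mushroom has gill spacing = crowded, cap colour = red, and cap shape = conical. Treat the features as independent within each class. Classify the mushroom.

edible: 0.5 × 0.75 × 0.1 × 0.25 = 0.009375
poisonous: 0.5 × 0.7 × 0.4 × 0.3 = 0.042
Highest score → poisonous.

poisonous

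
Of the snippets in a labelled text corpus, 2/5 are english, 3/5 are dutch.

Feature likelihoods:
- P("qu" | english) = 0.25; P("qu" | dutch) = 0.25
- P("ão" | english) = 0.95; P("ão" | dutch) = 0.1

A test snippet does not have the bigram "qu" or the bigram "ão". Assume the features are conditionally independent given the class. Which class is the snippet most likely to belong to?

dutch

english: 0.4 × (1−0.25) × (1−0.95) = 0.015
dutch: 0.6 × (1−0.25) × (1−0.1) = 0.405
Highest score → dutch.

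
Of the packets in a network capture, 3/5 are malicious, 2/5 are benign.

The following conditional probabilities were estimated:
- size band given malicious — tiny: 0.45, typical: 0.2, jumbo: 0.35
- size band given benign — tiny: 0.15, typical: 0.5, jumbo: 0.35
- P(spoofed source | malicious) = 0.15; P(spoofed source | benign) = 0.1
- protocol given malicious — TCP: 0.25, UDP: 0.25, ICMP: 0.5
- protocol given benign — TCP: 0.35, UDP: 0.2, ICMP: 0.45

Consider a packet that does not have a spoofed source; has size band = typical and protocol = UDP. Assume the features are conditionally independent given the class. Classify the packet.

benign

malicious: 0.6 × 0.2 × (1−0.15) × 0.25 = 0.0255
benign: 0.4 × 0.5 × (1−0.1) × 0.2 = 0.036
Highest score → benign.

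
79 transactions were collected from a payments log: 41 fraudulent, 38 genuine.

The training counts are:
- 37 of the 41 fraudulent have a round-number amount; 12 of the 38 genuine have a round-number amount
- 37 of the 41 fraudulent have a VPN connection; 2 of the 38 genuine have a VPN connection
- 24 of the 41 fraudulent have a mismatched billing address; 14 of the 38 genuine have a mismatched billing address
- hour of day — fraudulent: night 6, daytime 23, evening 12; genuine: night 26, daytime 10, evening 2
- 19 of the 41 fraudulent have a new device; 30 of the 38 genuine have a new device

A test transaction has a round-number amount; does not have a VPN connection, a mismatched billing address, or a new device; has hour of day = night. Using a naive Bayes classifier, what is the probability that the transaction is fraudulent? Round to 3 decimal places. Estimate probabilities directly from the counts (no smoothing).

fraudulent: (41/79) × (37/41) × (4/41) × (17/41) × (6/41) × (22/41) ≈ 0.00148772
genuine: (38/79) × (12/38) × (36/38) × (24/38) × (26/38) × (8/38) ≈ 0.0130917
P(fraudulent | x) = 0.00148772 / 0.01457942 ≈ 0.102

0.102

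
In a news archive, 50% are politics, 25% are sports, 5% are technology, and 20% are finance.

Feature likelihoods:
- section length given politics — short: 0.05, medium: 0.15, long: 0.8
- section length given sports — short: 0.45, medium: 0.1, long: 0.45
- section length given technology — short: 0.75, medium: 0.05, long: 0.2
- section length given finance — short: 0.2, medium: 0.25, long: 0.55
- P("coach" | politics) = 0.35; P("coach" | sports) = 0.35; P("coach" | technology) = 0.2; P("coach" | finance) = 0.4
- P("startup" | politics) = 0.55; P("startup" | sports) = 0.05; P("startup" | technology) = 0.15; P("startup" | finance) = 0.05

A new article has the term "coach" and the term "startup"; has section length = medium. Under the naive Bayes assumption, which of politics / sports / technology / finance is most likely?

politics: 0.5 × 0.15 × 0.35 × 0.55 = 0.0144375
sports: 0.25 × 0.1 × 0.35 × 0.05 = 0.0004375
technology: 0.05 × 0.05 × 0.2 × 0.15 = 0.000075
finance: 0.2 × 0.25 × 0.4 × 0.05 = 0.001
Highest score → politics.

politics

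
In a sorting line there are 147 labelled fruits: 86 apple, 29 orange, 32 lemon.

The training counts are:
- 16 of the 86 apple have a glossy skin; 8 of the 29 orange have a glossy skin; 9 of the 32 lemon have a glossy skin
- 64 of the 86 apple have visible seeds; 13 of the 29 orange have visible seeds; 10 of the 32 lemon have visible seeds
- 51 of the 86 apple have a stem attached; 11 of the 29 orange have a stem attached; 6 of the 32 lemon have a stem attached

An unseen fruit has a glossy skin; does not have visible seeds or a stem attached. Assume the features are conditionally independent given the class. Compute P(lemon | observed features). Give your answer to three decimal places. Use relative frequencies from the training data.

0.533

apple: (86/147) × (16/86) × (22/86) × (35/86) ≈ 0.0113317
orange: (29/147) × (8/29) × (16/29) × (18/29) ≈ 0.0186367
lemon: (32/147) × (9/32) × (22/32) × (26/32) ≈ 0.0341996
P(lemon | x) = 0.0341996 / 0.064168 ≈ 0.533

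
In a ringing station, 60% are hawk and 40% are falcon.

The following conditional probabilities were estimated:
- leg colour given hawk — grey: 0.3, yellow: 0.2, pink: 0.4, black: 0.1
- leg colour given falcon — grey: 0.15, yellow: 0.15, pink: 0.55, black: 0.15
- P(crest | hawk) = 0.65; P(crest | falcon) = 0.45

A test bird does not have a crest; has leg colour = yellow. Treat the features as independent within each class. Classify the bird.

hawk: 0.6 × 0.2 × (1−0.65) = 0.042
falcon: 0.4 × 0.15 × (1−0.45) = 0.033
Highest score → hawk.

hawk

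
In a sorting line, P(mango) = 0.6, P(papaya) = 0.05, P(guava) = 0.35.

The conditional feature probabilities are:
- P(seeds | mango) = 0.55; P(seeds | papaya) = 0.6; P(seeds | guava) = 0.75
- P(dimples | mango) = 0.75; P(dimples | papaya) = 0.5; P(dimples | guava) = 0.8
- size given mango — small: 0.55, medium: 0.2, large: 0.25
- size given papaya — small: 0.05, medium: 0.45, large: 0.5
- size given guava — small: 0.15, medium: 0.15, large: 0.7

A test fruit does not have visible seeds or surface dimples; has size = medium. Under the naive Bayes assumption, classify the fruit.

mango: 0.6 × (1−0.55) × (1−0.75) × 0.2 = 0.0135
papaya: 0.05 × (1−0.6) × (1−0.5) × 0.45 = 0.0045
guava: 0.35 × (1−0.75) × (1−0.8) × 0.15 = 0.002625
Highest score → mango.

mango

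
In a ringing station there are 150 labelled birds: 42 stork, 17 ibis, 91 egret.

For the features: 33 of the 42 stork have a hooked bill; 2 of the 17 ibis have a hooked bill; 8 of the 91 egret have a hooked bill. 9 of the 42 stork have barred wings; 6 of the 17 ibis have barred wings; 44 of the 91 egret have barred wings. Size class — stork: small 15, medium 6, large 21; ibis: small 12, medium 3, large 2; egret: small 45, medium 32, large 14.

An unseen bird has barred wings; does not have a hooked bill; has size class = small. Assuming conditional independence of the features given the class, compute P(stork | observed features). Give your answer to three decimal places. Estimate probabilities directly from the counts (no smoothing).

0.028

stork: (42/150) × (9/42) × (9/42) × (15/42) ≈ 0.00459184
ibis: (17/150) × (15/17) × (6/17) × (12/17) ≈ 0.0249135
egret: (91/150) × (83/91) × (44/91) × (45/91) ≈ 0.132303
P(stork | x) = 0.00459184 / 0.16180834 ≈ 0.028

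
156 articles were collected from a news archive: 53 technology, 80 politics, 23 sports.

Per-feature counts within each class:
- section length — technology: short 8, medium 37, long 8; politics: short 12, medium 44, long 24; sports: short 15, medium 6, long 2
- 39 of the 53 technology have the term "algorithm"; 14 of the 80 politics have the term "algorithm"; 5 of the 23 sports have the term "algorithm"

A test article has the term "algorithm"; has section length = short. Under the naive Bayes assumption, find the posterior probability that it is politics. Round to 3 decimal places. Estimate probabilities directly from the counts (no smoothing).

0.187

technology: (53/156) × (8/53) × (39/53) ≈ 0.0377358
politics: (80/156) × (12/80) × (14/80) ≈ 0.0134615
sports: (23/156) × (15/23) × (5/23) ≈ 0.020903
P(politics | x) = 0.0134615 / 0.0721003 ≈ 0.187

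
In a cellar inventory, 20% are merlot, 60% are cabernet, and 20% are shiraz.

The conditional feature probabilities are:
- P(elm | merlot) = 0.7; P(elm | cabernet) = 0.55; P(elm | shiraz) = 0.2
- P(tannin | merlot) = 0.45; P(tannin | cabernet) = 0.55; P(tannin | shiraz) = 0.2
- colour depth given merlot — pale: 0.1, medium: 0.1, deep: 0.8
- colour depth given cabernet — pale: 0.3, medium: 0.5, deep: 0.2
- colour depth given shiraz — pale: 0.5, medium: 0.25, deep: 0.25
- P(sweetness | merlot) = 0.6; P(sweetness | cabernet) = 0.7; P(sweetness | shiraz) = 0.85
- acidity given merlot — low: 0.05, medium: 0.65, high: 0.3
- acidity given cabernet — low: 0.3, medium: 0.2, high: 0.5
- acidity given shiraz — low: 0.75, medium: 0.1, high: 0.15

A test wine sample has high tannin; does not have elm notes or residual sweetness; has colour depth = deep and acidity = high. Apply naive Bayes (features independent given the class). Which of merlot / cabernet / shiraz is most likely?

cabernet

merlot: 0.2 × (1−0.7) × 0.45 × 0.8 × (1−0.6) × 0.3 = 0.002592
cabernet: 0.6 × (1−0.55) × 0.55 × 0.2 × (1−0.7) × 0.5 = 0.004455
shiraz: 0.2 × (1−0.2) × 0.2 × 0.25 × (1−0.85) × 0.15 = 0.00018
Highest score → cabernet.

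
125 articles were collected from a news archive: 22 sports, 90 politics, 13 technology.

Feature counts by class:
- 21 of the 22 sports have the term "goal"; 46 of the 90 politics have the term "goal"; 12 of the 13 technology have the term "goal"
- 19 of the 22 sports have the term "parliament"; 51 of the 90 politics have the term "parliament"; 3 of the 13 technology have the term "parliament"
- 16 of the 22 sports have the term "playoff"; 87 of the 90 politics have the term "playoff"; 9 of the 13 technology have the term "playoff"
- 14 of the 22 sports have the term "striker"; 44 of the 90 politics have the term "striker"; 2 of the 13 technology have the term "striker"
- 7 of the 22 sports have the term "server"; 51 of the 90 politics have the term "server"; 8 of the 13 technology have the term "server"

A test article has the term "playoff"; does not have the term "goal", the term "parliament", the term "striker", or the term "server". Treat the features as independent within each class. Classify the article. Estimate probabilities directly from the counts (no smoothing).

politics

sports: (22/125) × (1/22) × (3/22) × (16/22) × (8/22) × (15/22) ≈ 0.000196708
politics: (90/125) × (44/90) × (39/90) × (87/90) × (46/90) × (39/90) ≈ 0.0326572
technology: (13/125) × (1/13) × (10/13) × (9/13) × (11/13) × (5/13) ≈ 0.00138651
Highest score → politics.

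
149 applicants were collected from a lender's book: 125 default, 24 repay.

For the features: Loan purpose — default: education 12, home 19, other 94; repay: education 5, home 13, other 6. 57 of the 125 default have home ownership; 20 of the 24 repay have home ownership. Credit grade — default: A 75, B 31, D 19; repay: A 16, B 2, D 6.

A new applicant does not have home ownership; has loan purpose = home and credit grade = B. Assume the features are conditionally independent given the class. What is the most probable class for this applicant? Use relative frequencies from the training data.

default: (125/149) × (19/125) × (68/125) × (31/125) ≈ 0.0172035
repay: (24/149) × (13/24) × (4/24) × (2/24) ≈ 0.00121178
Highest score → default.

default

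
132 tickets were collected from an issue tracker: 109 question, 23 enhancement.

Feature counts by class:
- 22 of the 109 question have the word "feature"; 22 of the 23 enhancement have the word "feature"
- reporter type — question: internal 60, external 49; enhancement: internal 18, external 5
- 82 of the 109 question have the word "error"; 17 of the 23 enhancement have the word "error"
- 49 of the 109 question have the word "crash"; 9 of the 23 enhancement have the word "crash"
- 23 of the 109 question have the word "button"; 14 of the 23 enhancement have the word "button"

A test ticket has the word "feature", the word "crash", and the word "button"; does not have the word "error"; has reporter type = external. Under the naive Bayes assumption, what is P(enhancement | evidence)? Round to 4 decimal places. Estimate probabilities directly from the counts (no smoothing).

question: (109/132) × (22/109) × (49/109) × (27/109) × (49/109) × (23/109) ≈ 0.00176046
enhancement: (23/132) × (22/23) × (5/23) × (6/23) × (9/23) × (14/23) ≈ 0.00225128
P(enhancement | x) = 0.00225128 / 0.00401174 ≈ 0.5612

0.5612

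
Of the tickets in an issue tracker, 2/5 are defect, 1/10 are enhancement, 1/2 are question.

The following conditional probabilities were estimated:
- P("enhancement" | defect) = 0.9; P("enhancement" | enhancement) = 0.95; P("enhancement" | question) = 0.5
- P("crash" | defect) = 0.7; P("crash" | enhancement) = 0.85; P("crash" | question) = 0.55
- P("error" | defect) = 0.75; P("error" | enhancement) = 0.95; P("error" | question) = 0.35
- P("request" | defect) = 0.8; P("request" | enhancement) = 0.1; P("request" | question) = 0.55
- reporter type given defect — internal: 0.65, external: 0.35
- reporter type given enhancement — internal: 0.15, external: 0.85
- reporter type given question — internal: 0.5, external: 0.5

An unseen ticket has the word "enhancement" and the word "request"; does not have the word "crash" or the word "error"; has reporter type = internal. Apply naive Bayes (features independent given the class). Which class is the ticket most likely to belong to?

defect: 0.4 × 0.9 × (1−0.7) × (1−0.75) × 0.8 × 0.65 = 0.01404
enhancement: 0.1 × 0.95 × (1−0.85) × (1−0.95) × 0.1 × 0.15 = 0.0000106875
question: 0.5 × 0.5 × (1−0.55) × (1−0.35) × 0.55 × 0.5 = 0.020109375
Highest score → question.

question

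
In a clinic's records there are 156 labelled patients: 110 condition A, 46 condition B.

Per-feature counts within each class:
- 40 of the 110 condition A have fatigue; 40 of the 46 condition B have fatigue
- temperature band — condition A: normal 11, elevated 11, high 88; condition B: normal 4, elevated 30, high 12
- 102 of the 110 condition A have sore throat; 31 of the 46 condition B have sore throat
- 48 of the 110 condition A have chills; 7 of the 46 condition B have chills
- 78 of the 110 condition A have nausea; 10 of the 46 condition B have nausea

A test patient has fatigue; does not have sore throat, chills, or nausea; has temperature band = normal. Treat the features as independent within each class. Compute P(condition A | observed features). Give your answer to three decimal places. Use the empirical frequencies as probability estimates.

condition A: (110/156) × (40/110) × (11/110) × (8/110) × (62/110) × (32/110) ≈ 0.000305766
condition B: (46/156) × (40/46) × (4/46) × (15/46) × (39/46) × (36/46) ≈ 0.00482417
P(condition A | x) = 0.000305766 / 0.005129936 ≈ 0.060

0.060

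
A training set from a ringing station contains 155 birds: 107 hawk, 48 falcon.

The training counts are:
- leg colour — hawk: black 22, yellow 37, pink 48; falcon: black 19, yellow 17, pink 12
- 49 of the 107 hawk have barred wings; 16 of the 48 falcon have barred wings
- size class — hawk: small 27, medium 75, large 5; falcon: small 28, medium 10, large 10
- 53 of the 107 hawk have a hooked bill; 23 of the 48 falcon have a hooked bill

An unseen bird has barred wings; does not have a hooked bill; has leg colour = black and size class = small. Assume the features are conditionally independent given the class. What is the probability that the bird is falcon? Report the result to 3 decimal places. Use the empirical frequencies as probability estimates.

hawk: (107/155) × (22/107) × (49/107) × (27/107) × (54/107) ≈ 0.00827739
falcon: (48/155) × (19/48) × (16/48) × (28/48) × (25/48) ≈ 0.0124141
P(falcon | x) = 0.0124141 / 0.02069149 ≈ 0.600

0.600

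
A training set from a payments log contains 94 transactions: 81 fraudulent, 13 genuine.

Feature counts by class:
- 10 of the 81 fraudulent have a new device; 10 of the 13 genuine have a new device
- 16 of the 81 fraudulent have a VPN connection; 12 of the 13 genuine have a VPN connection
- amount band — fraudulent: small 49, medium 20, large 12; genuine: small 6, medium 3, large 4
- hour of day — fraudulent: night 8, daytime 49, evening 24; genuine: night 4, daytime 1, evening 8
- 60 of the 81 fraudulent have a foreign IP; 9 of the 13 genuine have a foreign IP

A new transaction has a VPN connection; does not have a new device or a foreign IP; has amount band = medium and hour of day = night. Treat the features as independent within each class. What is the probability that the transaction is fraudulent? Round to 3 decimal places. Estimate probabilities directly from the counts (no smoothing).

fraudulent: (81/94) × (71/81) × (16/81) × (20/81) × (8/81) × (21/81) ≈ 0.0009433
genuine: (13/94) × (3/13) × (12/13) × (3/13) × (4/13) × (4/13) ≈ 0.000643639
P(fraudulent | x) = 0.0009433 / 0.001586939 ≈ 0.594

0.594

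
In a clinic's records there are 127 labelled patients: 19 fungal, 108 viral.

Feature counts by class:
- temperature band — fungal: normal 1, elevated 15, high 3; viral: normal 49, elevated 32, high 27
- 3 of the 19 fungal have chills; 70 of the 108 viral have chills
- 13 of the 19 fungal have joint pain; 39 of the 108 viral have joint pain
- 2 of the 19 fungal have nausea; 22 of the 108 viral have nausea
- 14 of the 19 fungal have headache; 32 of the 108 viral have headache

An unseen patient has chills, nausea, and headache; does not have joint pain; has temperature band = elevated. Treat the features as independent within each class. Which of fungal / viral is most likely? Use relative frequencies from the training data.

fungal: (19/127) × (15/19) × (3/19) × (6/19) × (2/19) × (14/19) ≈ 0.000456776
viral: (108/127) × (32/108) × (70/108) × (69/108) × (22/108) × (32/108) ≈ 0.00629754
Highest score → viral.

viral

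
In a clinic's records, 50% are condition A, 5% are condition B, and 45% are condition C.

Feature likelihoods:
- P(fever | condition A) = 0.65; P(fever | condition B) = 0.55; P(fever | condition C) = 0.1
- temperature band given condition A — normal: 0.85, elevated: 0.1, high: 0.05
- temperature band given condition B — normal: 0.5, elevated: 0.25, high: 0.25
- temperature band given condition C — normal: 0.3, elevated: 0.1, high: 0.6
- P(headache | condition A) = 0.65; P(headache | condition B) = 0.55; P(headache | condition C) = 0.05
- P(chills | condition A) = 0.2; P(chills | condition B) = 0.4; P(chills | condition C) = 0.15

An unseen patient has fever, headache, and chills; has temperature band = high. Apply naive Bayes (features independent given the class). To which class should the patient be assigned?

condition A

condition A: 0.5 × 0.65 × 0.05 × 0.65 × 0.2 = 0.0021125
condition B: 0.05 × 0.55 × 0.25 × 0.55 × 0.4 = 0.0015125
condition C: 0.45 × 0.1 × 0.6 × 0.05 × 0.15 = 0.0002025
Highest score → condition A.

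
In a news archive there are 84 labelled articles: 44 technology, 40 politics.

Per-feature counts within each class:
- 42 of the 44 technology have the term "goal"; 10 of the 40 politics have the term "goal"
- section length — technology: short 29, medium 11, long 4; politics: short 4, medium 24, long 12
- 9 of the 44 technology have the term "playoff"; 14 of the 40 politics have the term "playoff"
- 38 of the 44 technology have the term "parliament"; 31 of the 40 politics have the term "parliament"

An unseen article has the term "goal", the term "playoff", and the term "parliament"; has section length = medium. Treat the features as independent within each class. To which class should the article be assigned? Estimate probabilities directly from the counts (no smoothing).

technology

technology: (44/84) × (42/44) × (11/44) × (9/44) × (38/44) ≈ 0.0220816
politics: (40/84) × (10/40) × (24/40) × (14/40) × (31/40) = 0.019375
Highest score → technology.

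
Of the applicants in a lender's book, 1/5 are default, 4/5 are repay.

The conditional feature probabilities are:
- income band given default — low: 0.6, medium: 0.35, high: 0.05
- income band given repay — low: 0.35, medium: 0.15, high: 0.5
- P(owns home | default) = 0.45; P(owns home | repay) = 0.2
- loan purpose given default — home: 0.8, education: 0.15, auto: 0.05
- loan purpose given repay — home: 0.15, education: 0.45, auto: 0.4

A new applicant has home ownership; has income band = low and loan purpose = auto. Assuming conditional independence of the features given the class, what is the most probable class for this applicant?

repay

default: 0.2 × 0.6 × 0.45 × 0.05 = 0.0027
repay: 0.8 × 0.35 × 0.2 × 0.4 = 0.0224
Highest score → repay.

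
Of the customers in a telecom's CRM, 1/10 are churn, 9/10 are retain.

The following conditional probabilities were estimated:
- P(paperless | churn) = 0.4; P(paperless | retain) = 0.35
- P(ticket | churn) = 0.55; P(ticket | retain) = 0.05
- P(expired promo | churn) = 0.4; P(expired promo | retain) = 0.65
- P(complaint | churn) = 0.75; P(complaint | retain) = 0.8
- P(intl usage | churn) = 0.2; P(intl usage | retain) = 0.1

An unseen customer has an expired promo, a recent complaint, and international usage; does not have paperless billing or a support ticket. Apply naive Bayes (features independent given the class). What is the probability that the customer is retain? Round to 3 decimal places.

churn: 0.1 × (1−0.4) × (1−0.55) × 0.4 × 0.75 × 0.2 = 0.00162
retain: 0.9 × (1−0.35) × (1−0.05) × 0.65 × 0.8 × 0.1 = 0.028899
P(retain | x) = 0.028899 / 0.030519 ≈ 0.947

0.947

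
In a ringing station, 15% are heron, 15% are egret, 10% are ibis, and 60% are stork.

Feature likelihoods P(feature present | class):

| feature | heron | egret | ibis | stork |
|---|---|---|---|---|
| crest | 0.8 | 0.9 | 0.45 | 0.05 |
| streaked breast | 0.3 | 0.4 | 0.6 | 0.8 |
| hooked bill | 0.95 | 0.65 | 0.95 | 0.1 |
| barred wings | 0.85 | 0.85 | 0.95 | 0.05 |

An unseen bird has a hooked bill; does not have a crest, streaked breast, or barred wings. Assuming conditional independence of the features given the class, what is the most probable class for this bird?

heron: 0.15 × (1−0.8) × (1−0.3) × 0.95 × (1−0.85) = 0.0029925
egret: 0.15 × (1−0.9) × (1−0.4) × 0.65 × (1−0.85) = 0.0008775
ibis: 0.1 × (1−0.45) × (1−0.6) × 0.95 × (1−0.95) = 0.001045
stork: 0.6 × (1−0.05) × (1−0.8) × 0.1 × (1−0.05) = 0.01083
Highest score → stork.

stork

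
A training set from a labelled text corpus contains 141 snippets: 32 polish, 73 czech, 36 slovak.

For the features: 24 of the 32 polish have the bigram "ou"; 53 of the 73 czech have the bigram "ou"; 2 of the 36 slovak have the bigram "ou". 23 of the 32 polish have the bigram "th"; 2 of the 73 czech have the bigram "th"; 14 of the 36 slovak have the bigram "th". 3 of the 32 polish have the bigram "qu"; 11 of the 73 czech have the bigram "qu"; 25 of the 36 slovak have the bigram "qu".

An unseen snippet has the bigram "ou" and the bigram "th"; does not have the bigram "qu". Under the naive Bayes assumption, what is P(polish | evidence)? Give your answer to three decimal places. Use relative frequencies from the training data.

0.914

polish: (32/141) × (24/32) × (23/32) × (29/32) ≈ 0.110871
czech: (73/141) × (53/73) × (2/73) × (62/73) ≈ 0.00874647
slovak: (36/141) × (2/36) × (14/36) × (11/36) ≈ 0.00168549
P(polish | x) = 0.110871 / 0.12130296 ≈ 0.914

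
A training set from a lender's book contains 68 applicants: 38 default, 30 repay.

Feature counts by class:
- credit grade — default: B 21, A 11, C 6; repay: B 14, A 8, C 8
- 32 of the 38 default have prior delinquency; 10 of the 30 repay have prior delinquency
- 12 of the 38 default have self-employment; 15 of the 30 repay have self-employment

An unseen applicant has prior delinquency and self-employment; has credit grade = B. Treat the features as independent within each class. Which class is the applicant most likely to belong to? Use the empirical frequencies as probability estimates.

default: (38/68) × (21/38) × (32/38) × (12/38) ≈ 0.0821248
repay: (30/68) × (14/30) × (10/30) × (15/30) ≈ 0.0343137
Highest score → default.

default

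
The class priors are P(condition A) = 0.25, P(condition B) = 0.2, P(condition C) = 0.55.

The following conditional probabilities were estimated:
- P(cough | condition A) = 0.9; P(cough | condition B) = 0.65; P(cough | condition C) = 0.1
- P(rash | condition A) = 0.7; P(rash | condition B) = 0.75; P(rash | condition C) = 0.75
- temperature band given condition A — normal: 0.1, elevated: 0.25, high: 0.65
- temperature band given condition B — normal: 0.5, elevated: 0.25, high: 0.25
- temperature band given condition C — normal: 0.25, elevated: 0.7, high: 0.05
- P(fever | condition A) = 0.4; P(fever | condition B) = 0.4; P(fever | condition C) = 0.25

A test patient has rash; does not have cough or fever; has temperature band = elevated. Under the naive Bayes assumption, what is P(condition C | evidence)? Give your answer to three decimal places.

0.949

condition A: 0.25 × (1−0.9) × 0.7 × 0.25 × (1−0.4) = 0.002625
condition B: 0.2 × (1−0.65) × 0.75 × 0.25 × (1−0.4) = 0.007875
condition C: 0.55 × (1−0.1) × 0.75 × 0.7 × (1−0.25) = 0.19490625
P(condition C | x) = 0.19490625 / 0.20540625 ≈ 0.949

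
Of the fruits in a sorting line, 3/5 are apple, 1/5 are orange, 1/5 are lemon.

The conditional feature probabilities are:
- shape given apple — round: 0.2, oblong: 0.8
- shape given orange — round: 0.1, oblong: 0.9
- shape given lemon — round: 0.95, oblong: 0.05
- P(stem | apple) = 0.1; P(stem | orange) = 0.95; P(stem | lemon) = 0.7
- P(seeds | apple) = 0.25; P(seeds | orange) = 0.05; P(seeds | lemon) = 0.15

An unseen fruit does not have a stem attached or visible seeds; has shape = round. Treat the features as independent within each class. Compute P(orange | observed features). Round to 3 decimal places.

apple: 0.6 × 0.2 × (1−0.1) × (1−0.25) = 0.081
orange: 0.2 × 0.1 × (1−0.95) × (1−0.05) = 0.00095
lemon: 0.2 × 0.95 × (1−0.7) × (1−0.15) = 0.04845
P(orange | x) = 0.00095 / 0.1304 ≈ 0.007

0.007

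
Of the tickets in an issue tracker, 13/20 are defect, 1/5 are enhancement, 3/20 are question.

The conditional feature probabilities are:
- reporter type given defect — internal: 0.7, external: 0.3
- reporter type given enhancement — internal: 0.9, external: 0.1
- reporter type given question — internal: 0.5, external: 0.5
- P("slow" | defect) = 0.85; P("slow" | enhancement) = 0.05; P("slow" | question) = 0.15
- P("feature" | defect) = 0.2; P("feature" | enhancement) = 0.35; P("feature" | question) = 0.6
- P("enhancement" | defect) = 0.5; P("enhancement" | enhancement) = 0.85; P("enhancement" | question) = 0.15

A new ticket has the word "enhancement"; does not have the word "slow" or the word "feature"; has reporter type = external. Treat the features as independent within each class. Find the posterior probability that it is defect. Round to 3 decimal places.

defect: 0.65 × 0.3 × (1−0.85) × (1−0.2) × 0.5 = 0.0117
enhancement: 0.2 × 0.1 × (1−0.05) × (1−0.35) × 0.85 = 0.0104975
question: 0.15 × 0.5 × (1−0.15) × (1−0.6) × 0.15 = 0.003825
P(defect | x) = 0.0117 / 0.0260225 ≈ 0.450

0.450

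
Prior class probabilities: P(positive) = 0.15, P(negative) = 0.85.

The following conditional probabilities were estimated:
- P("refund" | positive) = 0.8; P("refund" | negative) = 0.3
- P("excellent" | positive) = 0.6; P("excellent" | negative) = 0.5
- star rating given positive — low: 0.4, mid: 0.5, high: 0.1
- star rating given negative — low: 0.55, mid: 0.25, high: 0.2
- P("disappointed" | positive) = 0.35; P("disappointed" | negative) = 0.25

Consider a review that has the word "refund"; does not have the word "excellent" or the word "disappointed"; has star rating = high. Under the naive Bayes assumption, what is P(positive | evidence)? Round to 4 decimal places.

0.1403

positive: 0.15 × 0.8 × (1−0.6) × 0.1 × (1−0.35) = 0.00312
negative: 0.85 × 0.3 × (1−0.5) × 0.2 × (1−0.25) = 0.019125
P(positive | x) = 0.00312 / 0.022245 ≈ 0.1403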